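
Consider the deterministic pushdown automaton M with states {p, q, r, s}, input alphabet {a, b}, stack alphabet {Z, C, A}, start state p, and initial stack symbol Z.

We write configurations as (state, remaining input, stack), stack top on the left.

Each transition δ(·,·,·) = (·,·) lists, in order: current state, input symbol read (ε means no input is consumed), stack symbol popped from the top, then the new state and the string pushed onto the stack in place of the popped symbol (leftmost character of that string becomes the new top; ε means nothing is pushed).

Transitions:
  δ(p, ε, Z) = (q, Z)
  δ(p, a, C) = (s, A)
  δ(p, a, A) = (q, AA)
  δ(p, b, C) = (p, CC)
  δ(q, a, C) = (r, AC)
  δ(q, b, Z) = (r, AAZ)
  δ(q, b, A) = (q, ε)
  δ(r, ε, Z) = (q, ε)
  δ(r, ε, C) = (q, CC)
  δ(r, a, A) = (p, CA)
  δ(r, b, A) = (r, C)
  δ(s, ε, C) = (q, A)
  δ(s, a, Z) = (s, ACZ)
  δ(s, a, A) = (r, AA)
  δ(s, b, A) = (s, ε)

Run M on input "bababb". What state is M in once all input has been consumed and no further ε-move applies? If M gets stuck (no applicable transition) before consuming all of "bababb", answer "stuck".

q

(p, bababb, Z)
  ε-move, top Z: go to q, push Z → (q, bababb, Z)
  read b, top Z: go to r, push AAZ → (r, ababb, AAZ)
  read a, top A: go to p, push CA → (p, babb, CAAZ)
  read b, top C: go to p, push CC → (p, abb, CCAAZ)
  read a, top C: go to s, push A → (s, bb, ACAAZ)
  read b, top A: go to s, push ε → (s, b, CAAZ)
  ε-move, top C: go to q, push A → (q, b, AAAZ)
  read b, top A: go to q, push ε → (q, ε, AAZ)
All input consumed; M is in state q.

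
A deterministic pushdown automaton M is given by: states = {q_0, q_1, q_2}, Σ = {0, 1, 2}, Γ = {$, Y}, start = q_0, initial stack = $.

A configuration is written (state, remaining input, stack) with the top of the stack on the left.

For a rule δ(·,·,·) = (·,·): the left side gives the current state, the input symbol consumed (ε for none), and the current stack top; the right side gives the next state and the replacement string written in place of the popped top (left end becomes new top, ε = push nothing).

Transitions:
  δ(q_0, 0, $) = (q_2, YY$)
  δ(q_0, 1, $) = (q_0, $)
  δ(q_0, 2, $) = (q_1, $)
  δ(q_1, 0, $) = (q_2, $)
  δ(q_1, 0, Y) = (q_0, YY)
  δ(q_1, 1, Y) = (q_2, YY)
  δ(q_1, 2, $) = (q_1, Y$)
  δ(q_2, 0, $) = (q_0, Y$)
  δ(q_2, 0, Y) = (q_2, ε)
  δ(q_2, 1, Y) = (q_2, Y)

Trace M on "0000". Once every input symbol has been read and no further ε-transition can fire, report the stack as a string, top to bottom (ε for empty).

Y$

(q_0, 0000, $)
  read 0, top $: go to q_2, push YY$ → (q_2, 000, YY$)
  read 0, top Y: go to q_2, push ε → (q_2, 00, Y$)
  read 0, top Y: go to q_2, push ε → (q_2, 0, $)
  read 0, top $: go to q_0, push Y$ → (q_0, ε, Y$)
All input consumed in state q_0 with stack Y$.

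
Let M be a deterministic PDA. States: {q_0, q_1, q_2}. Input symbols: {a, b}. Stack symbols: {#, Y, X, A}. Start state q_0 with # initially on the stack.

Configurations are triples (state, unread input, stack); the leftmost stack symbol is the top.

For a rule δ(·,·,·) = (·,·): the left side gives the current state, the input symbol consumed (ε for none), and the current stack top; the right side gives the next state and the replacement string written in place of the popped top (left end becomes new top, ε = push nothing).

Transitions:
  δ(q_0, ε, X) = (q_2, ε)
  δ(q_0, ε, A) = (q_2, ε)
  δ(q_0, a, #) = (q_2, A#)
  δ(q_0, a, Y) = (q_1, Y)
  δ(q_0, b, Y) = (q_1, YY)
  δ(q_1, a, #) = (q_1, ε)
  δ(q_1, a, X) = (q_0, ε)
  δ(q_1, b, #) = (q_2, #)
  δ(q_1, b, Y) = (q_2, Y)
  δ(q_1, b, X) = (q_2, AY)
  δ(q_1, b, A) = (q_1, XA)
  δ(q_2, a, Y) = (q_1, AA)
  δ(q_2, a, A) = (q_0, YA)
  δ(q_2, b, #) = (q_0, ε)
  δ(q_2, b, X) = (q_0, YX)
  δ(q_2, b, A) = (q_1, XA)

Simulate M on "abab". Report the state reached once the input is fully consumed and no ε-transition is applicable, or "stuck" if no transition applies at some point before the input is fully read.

(q_0, abab, #)
  read a, top #: go to q_2, push A# → (q_2, bab, A#)
  read b, top A: go to q_1, push XA → (q_1, ab, XA#)
  read a, top X: go to q_0, push ε → (q_0, b, A#)
  ε-move, top A: go to q_2, push ε → (q_2, b, #)
  read b, top #: go to q_0, push ε → (q_0, ε, ε)
All input consumed; M is in state q_0.

q_0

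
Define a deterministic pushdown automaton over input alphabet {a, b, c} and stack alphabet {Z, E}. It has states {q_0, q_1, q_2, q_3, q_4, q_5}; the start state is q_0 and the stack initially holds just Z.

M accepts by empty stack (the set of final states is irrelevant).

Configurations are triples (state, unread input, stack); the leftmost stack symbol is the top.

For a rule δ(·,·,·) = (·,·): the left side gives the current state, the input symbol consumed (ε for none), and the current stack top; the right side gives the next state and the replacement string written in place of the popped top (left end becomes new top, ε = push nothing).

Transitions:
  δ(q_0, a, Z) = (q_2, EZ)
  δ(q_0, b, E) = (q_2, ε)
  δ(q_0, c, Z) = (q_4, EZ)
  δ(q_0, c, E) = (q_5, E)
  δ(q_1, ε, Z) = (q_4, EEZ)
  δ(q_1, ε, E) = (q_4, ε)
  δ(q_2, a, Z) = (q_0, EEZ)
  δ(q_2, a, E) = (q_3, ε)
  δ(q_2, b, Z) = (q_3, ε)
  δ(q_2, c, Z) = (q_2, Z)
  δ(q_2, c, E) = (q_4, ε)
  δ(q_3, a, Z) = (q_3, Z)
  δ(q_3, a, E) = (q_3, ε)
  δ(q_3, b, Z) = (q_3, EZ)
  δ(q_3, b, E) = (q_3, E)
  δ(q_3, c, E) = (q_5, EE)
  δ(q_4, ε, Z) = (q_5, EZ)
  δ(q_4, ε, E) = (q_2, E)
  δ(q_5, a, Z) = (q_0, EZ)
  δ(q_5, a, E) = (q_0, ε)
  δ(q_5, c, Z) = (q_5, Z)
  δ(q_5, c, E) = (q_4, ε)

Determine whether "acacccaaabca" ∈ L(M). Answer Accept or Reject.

(q_0, acacccaaabca, Z)
  read a, top Z: go to q_2, push EZ → (q_2, cacccaaabca, EZ)
  read c, top E: go to q_4, push ε → (q_4, acccaaabca, Z)
  ε-move, top Z: go to q_5, push EZ → (q_5, acccaaabca, EZ)
  read a, top E: go to q_0, push ε → (q_0, cccaaabca, Z)
  read c, top Z: go to q_4, push EZ → (q_4, ccaaabca, EZ)
  ε-move, top E: go to q_2, push E → (q_2, ccaaabca, EZ)
  read c, top E: go to q_4, push ε → (q_4, caaabca, Z)
  ε-move, top Z: go to q_5, push EZ → (q_5, caaabca, EZ)
  read c, top E: go to q_4, push ε → (q_4, aaabca, Z)
  ε-move, top Z: go to q_5, push EZ → (q_5, aaabca, EZ)
  read a, top E: go to q_0, push ε → (q_0, aabca, Z)
  read a, top Z: go to q_2, push EZ → (q_2, abca, EZ)
  read a, top E: go to q_3, push ε → (q_3, bca, Z)
  read b, top Z: go to q_3, push EZ → (q_3, ca, EZ)
  read c, top E: go to q_5, push EE → (q_5, a, EEZ)
  read a, top E: go to q_0, push ε → (q_0, ε, EZ)
All input consumed; stack is EZ, not empty, and no further ε-move applies.

Reject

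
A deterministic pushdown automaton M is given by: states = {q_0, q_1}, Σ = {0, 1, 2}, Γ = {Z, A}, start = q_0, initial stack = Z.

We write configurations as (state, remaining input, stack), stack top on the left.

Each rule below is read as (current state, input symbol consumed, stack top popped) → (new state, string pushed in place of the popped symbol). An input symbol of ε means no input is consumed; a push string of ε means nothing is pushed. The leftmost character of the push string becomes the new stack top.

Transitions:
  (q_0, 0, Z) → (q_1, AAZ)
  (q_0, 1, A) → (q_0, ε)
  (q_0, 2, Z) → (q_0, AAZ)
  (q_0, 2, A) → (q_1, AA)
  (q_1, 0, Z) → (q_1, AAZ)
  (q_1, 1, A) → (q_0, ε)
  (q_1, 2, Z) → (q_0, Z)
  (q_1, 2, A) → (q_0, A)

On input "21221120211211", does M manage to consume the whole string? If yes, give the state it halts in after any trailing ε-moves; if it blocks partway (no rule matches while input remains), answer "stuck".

(q_0, 21221120211211, Z)
  read 2, top Z: go to q_0, push AAZ → (q_0, 1221120211211, AAZ)
  read 1, top A: go to q_0, push ε → (q_0, 221120211211, AZ)
  read 2, top A: go to q_1, push AA → (q_1, 21120211211, AAZ)
  read 2, top A: go to q_0, push A → (q_0, 1120211211, AAZ)
  read 1, top A: go to q_0, push ε → (q_0, 120211211, AZ)
  read 1, top A: go to q_0, push ε → (q_0, 20211211, Z)
  read 2, top Z: go to q_0, push AAZ → (q_0, 0211211, AAZ)
No transition for (q_0, 0, top A); M blocks with input 0211211 remaining.

stuck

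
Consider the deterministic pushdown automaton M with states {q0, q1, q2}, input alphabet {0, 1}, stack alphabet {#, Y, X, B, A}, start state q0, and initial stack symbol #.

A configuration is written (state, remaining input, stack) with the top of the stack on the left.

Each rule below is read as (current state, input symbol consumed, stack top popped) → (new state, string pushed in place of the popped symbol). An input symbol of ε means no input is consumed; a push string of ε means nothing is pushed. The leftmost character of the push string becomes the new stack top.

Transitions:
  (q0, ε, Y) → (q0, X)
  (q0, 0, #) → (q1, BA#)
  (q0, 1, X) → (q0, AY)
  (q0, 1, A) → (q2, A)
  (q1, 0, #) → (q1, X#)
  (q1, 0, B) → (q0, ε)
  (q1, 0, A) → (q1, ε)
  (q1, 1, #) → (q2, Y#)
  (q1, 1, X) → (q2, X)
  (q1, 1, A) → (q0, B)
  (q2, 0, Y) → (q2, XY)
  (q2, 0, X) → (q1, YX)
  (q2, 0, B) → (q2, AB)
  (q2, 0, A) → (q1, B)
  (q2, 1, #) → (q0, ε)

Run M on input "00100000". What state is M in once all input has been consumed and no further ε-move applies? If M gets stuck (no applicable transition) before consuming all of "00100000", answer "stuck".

stuck

(q0, 00100000, #)
  read 0, top #: go to q1, push BA# → (q1, 0100000, BA#)
  read 0, top B: go to q0, push ε → (q0, 100000, A#)
  read 1, top A: go to q2, push A → (q2, 00000, A#)
  read 0, top A: go to q1, push B → (q1, 0000, B#)
  read 0, top B: go to q0, push ε → (q0, 000, #)
  read 0, top #: go to q1, push BA# → (q1, 00, BA#)
  read 0, top B: go to q0, push ε → (q0, 0, A#)
No transition for (q0, 0, top A); M blocks with input 0 remaining.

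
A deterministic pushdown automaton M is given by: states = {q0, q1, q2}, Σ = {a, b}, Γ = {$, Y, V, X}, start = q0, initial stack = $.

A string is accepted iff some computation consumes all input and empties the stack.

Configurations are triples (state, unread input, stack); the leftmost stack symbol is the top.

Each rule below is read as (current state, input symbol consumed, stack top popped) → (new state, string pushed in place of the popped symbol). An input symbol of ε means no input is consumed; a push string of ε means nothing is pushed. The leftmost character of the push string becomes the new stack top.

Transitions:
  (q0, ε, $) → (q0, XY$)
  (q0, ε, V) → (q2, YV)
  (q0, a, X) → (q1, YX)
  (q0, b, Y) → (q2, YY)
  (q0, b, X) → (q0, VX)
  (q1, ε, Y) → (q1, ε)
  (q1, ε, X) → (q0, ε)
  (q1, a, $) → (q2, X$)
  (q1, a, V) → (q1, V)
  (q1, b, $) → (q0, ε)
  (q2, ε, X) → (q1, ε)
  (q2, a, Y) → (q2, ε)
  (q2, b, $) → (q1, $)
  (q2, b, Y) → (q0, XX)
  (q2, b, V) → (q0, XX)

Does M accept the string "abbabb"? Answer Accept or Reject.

Reject

(q0, abbabb, $) ⊢ (q0, abbabb, XY$) ⊢ (q1, bbabb, YXY$) ⊢ (q1, bbabb, XY$) ⊢ (q0, bbabb, Y$) ⊢ (q2, babb, YY$) ⊢ (q0, abb, XXY$) ⊢ (q1, bb, YXXY$) ⊢ (q1, bb, XXY$) ⊢ (q0, bb, XY$) ⊢ (q0, b, VXY$) ⊢ (q2, b, YVXY$) ⊢ (q0, ε, XXVXY$)
All input consumed; stack is XXVXY$, not empty, and no further ε-move applies.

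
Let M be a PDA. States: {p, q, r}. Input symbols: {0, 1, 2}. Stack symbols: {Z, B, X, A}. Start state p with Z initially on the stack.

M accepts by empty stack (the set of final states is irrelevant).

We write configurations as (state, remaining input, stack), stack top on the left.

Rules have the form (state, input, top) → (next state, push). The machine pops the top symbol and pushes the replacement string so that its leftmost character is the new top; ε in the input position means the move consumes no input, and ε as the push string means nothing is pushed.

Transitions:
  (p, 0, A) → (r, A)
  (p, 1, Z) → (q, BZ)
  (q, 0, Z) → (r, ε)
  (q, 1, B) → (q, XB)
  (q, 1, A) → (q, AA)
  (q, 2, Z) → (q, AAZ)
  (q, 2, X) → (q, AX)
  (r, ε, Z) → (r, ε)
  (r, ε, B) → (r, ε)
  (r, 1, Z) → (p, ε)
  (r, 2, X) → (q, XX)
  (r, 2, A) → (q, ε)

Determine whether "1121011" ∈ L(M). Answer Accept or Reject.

No computation consumes all input and empties the stack.

Reject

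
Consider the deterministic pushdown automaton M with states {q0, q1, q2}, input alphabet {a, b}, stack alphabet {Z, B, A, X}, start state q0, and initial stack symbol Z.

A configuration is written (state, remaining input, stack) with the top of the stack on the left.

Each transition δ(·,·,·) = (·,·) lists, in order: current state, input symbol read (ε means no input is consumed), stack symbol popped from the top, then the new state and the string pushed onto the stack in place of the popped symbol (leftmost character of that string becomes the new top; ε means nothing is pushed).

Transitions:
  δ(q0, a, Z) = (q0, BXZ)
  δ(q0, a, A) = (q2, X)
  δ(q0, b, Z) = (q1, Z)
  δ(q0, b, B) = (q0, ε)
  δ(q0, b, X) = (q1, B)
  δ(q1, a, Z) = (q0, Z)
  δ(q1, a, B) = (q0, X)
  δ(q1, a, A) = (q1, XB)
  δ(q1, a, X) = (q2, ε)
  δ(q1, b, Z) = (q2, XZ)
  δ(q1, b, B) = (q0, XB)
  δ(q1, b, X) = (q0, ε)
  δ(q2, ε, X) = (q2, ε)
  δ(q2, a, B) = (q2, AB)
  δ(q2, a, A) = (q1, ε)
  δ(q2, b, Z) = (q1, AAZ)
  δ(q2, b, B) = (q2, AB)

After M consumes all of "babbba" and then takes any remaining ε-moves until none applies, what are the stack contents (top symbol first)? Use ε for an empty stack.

XBAZ

(q0, babbba, Z)
  read b, top Z: go to q1, push Z → (q1, abbba, Z)
  read a, top Z: go to q0, push Z → (q0, bbba, Z)
  read b, top Z: go to q1, push Z → (q1, bba, Z)
  read b, top Z: go to q2, push XZ → (q2, ba, XZ)
  ε-move, top X: go to q2, push ε → (q2, ba, Z)
  read b, top Z: go to q1, push AAZ → (q1, a, AAZ)
  read a, top A: go to q1, push XB → (q1, ε, XBAZ)
All input consumed in state q1 with stack XBAZ.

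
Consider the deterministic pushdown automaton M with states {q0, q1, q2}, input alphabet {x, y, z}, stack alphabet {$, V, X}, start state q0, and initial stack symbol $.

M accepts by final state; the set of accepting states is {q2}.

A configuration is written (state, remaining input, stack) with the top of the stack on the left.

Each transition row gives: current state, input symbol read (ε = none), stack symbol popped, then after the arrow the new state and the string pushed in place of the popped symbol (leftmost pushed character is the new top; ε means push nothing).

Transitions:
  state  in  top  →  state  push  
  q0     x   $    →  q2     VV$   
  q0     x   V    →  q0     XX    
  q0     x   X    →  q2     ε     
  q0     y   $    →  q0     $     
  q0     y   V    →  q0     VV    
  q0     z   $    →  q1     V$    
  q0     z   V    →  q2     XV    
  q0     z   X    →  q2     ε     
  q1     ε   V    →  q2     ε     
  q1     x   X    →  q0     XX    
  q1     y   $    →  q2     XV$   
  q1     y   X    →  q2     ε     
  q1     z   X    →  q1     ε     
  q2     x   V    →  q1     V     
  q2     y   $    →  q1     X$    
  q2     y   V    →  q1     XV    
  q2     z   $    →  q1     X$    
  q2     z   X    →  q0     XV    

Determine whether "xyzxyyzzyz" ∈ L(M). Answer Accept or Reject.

Reject

(q0, xyzxyyzzyz, $) ⊢ (q2, yzxyyzzyz, VV$) ⊢ (q1, zxyyzzyz, XVV$) ⊢ (q1, xyyzzyz, VV$) ⊢ (q2, xyyzzyz, V$) ⊢ (q1, yyzzyz, V$) ⊢ (q2, yyzzyz, $) ⊢ (q1, yzzyz, X$) ⊢ (q2, zzyz, $) ⊢ (q1, zyz, X$) ⊢ (q1, yz, $) ⊢ (q2, z, XV$) ⊢ (q0, ε, XVV$)
All input consumed; state q0 ∉ F and no further ε-move applies.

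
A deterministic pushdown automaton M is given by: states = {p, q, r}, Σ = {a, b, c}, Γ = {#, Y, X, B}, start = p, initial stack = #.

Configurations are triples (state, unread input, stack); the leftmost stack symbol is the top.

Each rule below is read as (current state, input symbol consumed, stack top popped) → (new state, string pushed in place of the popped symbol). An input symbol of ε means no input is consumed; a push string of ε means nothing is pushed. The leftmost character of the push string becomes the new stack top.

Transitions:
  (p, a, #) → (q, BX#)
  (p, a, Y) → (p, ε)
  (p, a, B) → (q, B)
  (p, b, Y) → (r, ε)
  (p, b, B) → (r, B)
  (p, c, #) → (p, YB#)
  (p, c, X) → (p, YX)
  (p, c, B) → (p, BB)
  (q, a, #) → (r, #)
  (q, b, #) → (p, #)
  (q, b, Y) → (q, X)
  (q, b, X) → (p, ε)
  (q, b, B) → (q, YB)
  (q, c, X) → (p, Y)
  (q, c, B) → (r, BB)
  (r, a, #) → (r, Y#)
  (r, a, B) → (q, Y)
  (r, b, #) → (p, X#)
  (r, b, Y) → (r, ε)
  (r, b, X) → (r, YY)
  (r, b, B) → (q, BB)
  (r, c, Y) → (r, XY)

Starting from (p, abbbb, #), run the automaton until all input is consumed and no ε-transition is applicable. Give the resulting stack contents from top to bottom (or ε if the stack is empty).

(p, abbbb, #)
  read a, top #: go to q, push BX# → (q, bbbb, BX#)
  read b, top B: go to q, push YB → (q, bbb, YBX#)
  read b, top Y: go to q, push X → (q, bb, XBX#)
  read b, top X: go to p, push ε → (p, b, BX#)
  read b, top B: go to r, push B → (r, ε, BX#)
All input consumed in state r with stack BX#.

BX#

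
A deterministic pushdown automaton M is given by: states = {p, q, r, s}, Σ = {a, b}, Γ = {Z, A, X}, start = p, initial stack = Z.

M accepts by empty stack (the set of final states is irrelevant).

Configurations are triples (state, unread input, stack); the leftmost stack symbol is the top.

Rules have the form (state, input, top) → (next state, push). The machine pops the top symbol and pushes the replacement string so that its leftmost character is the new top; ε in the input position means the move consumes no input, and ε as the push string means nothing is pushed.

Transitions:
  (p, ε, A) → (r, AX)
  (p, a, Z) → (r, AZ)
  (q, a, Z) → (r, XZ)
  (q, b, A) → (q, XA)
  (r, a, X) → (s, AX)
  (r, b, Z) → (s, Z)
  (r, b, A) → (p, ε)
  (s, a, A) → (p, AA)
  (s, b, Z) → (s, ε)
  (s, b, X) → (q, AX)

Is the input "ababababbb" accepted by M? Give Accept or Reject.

(p, ababababbb, Z) ⊢ (r, babababbb, AZ) ⊢ (p, abababbb, Z) ⊢ (r, bababbb, AZ) ⊢ (p, ababbb, Z) ⊢ (r, babbb, AZ) ⊢ (p, abbb, Z) ⊢ (r, bbb, AZ) ⊢ (p, bb, Z)
No transition applies at (p, bb, Z); input not fully consumed.

Reject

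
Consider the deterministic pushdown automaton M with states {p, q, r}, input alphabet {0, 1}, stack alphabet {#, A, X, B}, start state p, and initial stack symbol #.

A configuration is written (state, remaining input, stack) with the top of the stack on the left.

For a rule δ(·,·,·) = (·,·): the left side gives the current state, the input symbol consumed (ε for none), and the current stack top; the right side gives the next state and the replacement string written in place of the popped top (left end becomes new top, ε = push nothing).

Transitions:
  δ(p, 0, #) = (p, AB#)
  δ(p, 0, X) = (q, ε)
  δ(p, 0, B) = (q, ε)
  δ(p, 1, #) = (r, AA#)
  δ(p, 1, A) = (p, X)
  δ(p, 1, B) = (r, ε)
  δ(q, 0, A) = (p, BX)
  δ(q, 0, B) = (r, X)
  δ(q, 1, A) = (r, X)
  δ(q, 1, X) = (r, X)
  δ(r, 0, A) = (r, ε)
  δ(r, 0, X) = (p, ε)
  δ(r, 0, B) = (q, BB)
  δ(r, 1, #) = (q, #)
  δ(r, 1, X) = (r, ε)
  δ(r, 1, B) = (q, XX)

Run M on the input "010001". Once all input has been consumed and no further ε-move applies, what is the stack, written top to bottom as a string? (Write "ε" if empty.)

AA#

(p, 010001, #)
  read 0, top #: go to p, push AB# → (p, 10001, AB#)
  read 1, top A: go to p, push X → (p, 0001, XB#)
  read 0, top X: go to q, push ε → (q, 001, B#)
  read 0, top B: go to r, push X → (r, 01, X#)
  read 0, top X: go to p, push ε → (p, 1, #)
  read 1, top #: go to r, push AA# → (r, ε, AA#)
All input consumed in state r with stack AA#.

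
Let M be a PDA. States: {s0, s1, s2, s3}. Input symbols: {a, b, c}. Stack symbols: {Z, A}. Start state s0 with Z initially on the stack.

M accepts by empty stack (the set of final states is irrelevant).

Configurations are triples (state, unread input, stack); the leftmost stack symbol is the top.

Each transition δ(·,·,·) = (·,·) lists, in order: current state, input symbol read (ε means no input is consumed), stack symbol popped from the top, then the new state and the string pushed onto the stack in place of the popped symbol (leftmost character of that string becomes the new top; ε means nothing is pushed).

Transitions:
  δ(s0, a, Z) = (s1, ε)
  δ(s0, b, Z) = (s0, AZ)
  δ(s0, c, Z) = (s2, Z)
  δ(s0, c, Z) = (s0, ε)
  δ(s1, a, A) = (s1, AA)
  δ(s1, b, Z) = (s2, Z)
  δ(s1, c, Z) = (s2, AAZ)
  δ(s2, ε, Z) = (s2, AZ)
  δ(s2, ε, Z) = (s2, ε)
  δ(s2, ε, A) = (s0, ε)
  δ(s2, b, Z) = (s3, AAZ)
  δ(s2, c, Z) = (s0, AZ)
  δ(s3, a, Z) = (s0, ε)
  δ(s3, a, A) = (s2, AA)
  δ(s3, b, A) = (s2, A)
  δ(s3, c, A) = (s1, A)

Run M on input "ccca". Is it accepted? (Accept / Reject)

One accepting computation: (s0, ccca, Z) ⊢ (s2, cca, Z) ⊢ (s2, cca, AZ) ⊢ (s0, cca, Z) ⊢ (s2, ca, Z) ⊢ (s2, ca, AZ) ⊢ (s0, ca, Z) ⊢ (s2, a, Z) ⊢ (s2, a, AZ) ⊢ (s0, a, Z) ⊢ (s1, ε, ε)
All input consumed and the stack is empty.

Accept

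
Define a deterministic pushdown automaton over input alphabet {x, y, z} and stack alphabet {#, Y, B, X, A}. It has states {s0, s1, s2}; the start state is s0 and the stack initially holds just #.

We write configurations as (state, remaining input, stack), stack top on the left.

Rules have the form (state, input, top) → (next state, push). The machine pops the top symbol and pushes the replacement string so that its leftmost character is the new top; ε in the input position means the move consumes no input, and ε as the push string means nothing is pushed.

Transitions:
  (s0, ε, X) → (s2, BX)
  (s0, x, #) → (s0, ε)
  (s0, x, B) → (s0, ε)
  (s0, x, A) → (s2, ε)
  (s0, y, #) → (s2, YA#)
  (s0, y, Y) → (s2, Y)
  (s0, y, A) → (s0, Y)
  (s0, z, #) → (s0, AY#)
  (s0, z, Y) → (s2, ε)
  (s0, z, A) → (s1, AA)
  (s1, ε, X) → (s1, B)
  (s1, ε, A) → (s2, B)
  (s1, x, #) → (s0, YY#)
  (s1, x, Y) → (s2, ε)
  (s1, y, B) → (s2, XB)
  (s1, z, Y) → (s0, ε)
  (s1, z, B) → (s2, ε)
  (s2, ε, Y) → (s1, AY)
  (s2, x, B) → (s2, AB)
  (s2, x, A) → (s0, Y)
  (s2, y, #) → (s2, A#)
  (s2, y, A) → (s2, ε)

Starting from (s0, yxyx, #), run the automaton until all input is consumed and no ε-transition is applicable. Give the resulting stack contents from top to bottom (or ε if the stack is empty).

(s0, yxyx, #)
  read y, top #: go to s2, push YA# → (s2, xyx, YA#)
  ε-move, top Y: go to s1, push AY → (s1, xyx, AYA#)
  ε-move, top A: go to s2, push B → (s2, xyx, BYA#)
  read x, top B: go to s2, push AB → (s2, yx, ABYA#)
  read y, top A: go to s2, push ε → (s2, x, BYA#)
  read x, top B: go to s2, push AB → (s2, ε, ABYA#)
All input consumed in state s2 with stack ABYA#.

ABYA#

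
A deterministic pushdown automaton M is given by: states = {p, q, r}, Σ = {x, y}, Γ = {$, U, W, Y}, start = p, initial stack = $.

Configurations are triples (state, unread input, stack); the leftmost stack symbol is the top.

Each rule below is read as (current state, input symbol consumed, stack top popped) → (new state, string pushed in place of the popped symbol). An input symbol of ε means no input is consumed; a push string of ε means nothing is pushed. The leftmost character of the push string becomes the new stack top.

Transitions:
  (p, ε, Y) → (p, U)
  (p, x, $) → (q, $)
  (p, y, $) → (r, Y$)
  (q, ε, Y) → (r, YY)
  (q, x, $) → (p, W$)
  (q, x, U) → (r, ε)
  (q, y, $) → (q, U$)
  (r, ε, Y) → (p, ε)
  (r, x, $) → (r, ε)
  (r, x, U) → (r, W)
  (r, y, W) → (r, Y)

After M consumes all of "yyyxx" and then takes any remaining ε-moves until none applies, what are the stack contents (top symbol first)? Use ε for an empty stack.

W$

(p, yyyxx, $)
  read y, top $: go to r, push Y$ → (r, yyxx, Y$)
  ε-move, top Y: go to p, push ε → (p, yyxx, $)
  read y, top $: go to r, push Y$ → (r, yxx, Y$)
  ε-move, top Y: go to p, push ε → (p, yxx, $)
  read y, top $: go to r, push Y$ → (r, xx, Y$)
  ε-move, top Y: go to p, push ε → (p, xx, $)
  read x, top $: go to q, push $ → (q, x, $)
  read x, top $: go to p, push W$ → (p, ε, W$)
All input consumed in state p with stack W$.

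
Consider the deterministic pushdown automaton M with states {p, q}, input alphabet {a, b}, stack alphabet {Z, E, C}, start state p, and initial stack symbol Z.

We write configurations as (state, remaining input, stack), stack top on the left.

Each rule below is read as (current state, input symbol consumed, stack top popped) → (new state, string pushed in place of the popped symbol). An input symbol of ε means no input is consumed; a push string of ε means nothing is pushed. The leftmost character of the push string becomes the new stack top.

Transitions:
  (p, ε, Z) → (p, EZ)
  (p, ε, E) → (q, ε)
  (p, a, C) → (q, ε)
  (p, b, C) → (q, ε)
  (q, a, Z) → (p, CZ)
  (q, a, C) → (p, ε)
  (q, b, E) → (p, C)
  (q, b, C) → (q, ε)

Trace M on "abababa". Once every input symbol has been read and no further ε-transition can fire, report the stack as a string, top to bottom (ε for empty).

(p, abababa, Z) ⊢ (p, abababa, EZ) ⊢ (q, abababa, Z) ⊢ (p, bababa, CZ) ⊢ (q, ababa, Z) ⊢ (p, baba, CZ) ⊢ (q, aba, Z) ⊢ (p, ba, CZ) ⊢ (q, a, Z) ⊢ (p, ε, CZ)
All input consumed in state p with stack CZ.

CZ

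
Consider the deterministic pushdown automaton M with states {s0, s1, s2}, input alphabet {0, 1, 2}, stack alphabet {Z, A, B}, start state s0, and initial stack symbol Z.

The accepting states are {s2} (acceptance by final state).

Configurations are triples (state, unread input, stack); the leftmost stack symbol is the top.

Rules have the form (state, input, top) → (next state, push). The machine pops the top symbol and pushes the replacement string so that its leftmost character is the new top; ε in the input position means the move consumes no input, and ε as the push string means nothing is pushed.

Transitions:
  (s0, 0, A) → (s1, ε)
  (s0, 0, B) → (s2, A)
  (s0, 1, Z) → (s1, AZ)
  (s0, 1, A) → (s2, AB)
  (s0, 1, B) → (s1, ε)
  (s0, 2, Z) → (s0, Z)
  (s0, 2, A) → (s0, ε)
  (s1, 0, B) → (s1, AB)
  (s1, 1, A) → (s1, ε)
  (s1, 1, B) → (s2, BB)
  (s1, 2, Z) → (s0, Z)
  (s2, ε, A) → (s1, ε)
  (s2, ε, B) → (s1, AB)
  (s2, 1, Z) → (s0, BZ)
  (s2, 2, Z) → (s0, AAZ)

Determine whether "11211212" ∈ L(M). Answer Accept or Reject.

Reject

(s0, 11211212, Z) ⊢ (s1, 1211212, AZ) ⊢ (s1, 211212, Z) ⊢ (s0, 11212, Z) ⊢ (s1, 1212, AZ) ⊢ (s1, 212, Z) ⊢ (s0, 12, Z) ⊢ (s1, 2, AZ)
No transition applies at (s1, 2, AZ); input not fully consumed.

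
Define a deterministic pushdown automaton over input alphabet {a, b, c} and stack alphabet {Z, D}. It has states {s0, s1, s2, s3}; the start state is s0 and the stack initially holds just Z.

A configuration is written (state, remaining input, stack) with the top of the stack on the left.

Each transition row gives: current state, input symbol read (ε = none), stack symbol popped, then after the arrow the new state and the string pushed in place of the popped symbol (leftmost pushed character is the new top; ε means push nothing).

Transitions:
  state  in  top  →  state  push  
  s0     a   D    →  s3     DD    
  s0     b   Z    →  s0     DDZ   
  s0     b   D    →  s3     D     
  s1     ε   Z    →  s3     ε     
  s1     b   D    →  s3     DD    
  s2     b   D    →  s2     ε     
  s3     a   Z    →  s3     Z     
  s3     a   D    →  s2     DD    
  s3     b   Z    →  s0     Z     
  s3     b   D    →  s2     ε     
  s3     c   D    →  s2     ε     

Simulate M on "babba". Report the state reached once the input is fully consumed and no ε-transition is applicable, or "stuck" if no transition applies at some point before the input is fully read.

stuck

(s0, babba, Z) ⊢ (s0, abba, DDZ) ⊢ (s3, bba, DDDZ) ⊢ (s2, ba, DDZ) ⊢ (s2, a, DZ)
No transition for (s2, a, top D); M blocks with input a remaining.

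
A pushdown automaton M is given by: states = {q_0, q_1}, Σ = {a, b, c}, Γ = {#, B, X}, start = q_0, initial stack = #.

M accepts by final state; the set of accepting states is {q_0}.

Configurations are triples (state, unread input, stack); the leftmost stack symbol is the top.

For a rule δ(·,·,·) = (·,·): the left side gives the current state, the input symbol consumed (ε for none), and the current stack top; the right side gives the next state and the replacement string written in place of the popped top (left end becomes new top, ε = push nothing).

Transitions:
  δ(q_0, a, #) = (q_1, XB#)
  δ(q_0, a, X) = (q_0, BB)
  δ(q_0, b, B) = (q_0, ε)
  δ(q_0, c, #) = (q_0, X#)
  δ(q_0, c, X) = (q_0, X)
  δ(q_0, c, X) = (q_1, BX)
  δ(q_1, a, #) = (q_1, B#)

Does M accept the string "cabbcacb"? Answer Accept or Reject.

Reject

No computation consumes all input and reaches a final state.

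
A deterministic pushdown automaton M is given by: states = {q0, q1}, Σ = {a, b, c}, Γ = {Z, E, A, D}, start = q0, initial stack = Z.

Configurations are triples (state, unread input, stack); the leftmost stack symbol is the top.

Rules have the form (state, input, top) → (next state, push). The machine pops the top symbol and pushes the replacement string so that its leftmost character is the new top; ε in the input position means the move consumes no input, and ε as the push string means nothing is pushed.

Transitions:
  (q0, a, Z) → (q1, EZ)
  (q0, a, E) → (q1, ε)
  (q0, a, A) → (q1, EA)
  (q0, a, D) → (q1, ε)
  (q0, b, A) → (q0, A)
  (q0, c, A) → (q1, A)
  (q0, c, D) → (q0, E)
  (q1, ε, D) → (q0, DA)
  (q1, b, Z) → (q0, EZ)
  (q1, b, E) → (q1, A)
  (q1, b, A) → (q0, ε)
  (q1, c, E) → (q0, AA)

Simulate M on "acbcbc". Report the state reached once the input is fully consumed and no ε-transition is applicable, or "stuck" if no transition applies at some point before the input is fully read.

(q0, acbcbc, Z)
  read a, top Z: go to q1, push EZ → (q1, cbcbc, EZ)
  read c, top E: go to q0, push AA → (q0, bcbc, AAZ)
  read b, top A: go to q0, push A → (q0, cbc, AAZ)
  read c, top A: go to q1, push A → (q1, bc, AAZ)
  read b, top A: go to q0, push ε → (q0, c, AZ)
  read c, top A: go to q1, push A → (q1, ε, AZ)
All input consumed; M is in state q1.

q1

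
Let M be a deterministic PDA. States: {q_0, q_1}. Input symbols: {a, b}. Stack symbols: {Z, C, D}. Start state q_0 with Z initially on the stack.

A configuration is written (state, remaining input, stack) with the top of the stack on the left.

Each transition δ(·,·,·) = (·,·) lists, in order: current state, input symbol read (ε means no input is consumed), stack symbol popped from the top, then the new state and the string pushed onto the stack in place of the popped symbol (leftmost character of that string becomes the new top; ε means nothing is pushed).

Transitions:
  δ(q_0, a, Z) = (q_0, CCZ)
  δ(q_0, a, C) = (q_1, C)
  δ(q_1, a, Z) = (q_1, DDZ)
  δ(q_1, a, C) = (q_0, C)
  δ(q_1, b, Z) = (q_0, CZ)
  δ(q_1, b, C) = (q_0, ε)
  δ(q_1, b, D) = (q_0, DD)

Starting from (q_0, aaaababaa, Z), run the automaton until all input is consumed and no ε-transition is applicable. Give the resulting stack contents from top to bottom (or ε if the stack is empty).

CCZ

(q_0, aaaababaa, Z)
  read a, top Z: go to q_0, push CCZ → (q_0, aaababaa, CCZ)
  read a, top C: go to q_1, push C → (q_1, aababaa, CCZ)
  read a, top C: go to q_0, push C → (q_0, ababaa, CCZ)
  read a, top C: go to q_1, push C → (q_1, babaa, CCZ)
  read b, top C: go to q_0, push ε → (q_0, abaa, CZ)
  read a, top C: go to q_1, push C → (q_1, baa, CZ)
  read b, top C: go to q_0, push ε → (q_0, aa, Z)
  read a, top Z: go to q_0, push CCZ → (q_0, a, CCZ)
  read a, top C: go to q_1, push C → (q_1, ε, CCZ)
All input consumed in state q_1 with stack CCZ.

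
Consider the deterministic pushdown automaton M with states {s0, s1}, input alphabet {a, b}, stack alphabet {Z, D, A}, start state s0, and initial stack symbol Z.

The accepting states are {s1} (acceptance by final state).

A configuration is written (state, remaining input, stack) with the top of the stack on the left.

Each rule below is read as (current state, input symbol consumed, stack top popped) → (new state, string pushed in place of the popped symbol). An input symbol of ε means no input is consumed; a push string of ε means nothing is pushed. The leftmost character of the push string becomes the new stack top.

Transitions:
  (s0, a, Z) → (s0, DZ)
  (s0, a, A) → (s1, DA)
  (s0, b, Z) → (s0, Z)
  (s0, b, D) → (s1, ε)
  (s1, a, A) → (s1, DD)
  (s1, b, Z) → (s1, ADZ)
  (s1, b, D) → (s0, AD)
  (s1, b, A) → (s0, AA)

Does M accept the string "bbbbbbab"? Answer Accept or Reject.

(s0, bbbbbbab, Z)
  read b, top Z: go to s0, push Z → (s0, bbbbbab, Z)
  read b, top Z: go to s0, push Z → (s0, bbbbab, Z)
  read b, top Z: go to s0, push Z → (s0, bbbab, Z)
  read b, top Z: go to s0, push Z → (s0, bbab, Z)
  read b, top Z: go to s0, push Z → (s0, bab, Z)
  read b, top Z: go to s0, push Z → (s0, ab, Z)
  read a, top Z: go to s0, push DZ → (s0, b, DZ)
  read b, top D: go to s1, push ε → (s1, ε, Z)
All input consumed; state s1 ∈ F.

Accept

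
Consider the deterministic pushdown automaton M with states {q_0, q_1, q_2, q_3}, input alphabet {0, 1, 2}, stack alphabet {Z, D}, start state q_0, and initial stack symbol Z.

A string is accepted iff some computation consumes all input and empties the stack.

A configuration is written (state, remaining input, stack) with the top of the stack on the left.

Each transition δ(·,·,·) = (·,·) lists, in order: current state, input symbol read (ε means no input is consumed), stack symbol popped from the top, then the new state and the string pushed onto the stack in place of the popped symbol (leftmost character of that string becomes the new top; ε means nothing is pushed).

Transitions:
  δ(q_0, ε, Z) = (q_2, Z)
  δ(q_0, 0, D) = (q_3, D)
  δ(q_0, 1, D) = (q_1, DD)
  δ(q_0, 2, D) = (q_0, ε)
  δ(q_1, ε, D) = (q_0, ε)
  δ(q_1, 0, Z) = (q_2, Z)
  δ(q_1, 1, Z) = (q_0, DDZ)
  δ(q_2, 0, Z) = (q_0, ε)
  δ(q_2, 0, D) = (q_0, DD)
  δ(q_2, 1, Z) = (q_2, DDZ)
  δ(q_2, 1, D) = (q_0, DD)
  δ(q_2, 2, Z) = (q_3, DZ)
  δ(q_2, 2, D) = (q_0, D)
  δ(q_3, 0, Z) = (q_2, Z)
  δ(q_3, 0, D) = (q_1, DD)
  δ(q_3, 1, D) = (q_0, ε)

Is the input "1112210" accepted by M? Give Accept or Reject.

Reject

(q_0, 1112210, Z)
  ε-move, top Z: go to q_2, push Z → (q_2, 1112210, Z)
  read 1, top Z: go to q_2, push DDZ → (q_2, 112210, DDZ)
  read 1, top D: go to q_0, push DD → (q_0, 12210, DDDZ)
  read 1, top D: go to q_1, push DD → (q_1, 2210, DDDDZ)
  ε-move, top D: go to q_0, push ε → (q_0, 2210, DDDZ)
  read 2, top D: go to q_0, push ε → (q_0, 210, DDZ)
  read 2, top D: go to q_0, push ε → (q_0, 10, DZ)
  read 1, top D: go to q_1, push DD → (q_1, 0, DDZ)
  ε-move, top D: go to q_0, push ε → (q_0, 0, DZ)
  read 0, top D: go to q_3, push D → (q_3, ε, DZ)
All input consumed; stack is DZ, not empty, and no further ε-move applies.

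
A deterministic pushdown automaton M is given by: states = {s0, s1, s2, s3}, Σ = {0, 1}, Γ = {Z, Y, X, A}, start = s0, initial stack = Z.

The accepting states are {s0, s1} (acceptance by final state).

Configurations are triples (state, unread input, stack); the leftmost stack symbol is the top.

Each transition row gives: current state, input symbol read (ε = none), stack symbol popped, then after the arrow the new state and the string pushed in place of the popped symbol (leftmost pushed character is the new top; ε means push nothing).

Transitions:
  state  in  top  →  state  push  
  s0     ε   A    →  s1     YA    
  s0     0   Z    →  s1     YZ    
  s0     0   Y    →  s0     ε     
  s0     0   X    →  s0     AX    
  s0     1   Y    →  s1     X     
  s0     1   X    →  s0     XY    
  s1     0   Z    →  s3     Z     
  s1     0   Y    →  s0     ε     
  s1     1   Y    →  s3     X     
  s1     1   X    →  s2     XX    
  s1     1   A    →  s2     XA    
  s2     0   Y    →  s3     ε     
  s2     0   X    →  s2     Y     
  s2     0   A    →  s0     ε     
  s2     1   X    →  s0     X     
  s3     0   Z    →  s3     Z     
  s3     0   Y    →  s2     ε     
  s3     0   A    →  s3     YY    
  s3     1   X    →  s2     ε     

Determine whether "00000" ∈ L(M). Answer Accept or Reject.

Accept

(s0, 00000, Z)
  read 0, top Z: go to s1, push YZ → (s1, 0000, YZ)
  read 0, top Y: go to s0, push ε → (s0, 000, Z)
  read 0, top Z: go to s1, push YZ → (s1, 00, YZ)
  read 0, top Y: go to s0, push ε → (s0, 0, Z)
  read 0, top Z: go to s1, push YZ → (s1, ε, YZ)
All input consumed; state s1 ∈ F.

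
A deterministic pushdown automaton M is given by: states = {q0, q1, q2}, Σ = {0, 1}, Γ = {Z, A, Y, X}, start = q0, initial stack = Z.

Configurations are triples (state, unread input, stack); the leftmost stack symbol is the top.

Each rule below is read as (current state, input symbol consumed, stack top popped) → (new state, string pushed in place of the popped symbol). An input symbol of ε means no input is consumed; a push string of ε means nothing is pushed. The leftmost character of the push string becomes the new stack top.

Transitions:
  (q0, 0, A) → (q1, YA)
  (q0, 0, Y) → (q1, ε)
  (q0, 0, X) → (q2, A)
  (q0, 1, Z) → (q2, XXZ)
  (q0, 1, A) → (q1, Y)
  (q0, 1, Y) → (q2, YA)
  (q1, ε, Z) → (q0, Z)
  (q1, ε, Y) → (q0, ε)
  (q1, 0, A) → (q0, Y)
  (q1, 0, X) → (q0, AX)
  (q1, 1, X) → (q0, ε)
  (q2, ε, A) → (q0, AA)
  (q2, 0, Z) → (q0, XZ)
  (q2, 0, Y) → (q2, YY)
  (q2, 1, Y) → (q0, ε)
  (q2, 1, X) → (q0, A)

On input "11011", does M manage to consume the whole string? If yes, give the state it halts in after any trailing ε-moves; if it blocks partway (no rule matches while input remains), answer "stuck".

(q0, 11011, Z)
  read 1, top Z: go to q2, push XXZ → (q2, 1011, XXZ)
  read 1, top X: go to q0, push A → (q0, 011, AXZ)
  read 0, top A: go to q1, push YA → (q1, 11, YAXZ)
  ε-move, top Y: go to q0, push ε → (q0, 11, AXZ)
  read 1, top A: go to q1, push Y → (q1, 1, YXZ)
  ε-move, top Y: go to q0, push ε → (q0, 1, XZ)
No transition for (q0, 1, top X); M blocks with input 1 remaining.

stuck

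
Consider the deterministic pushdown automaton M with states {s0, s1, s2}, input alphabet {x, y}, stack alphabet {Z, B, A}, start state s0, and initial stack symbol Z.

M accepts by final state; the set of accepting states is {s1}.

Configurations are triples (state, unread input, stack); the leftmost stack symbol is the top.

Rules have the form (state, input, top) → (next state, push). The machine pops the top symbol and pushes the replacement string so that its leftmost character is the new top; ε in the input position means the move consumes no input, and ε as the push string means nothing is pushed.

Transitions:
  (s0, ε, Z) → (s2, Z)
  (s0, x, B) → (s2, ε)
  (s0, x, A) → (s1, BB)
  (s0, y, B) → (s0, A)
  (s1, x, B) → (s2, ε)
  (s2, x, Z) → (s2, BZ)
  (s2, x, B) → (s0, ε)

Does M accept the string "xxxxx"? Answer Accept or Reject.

Reject

(s0, xxxxx, Z) ⊢ (s2, xxxxx, Z) ⊢ (s2, xxxx, BZ) ⊢ (s0, xxx, Z) ⊢ (s2, xxx, Z) ⊢ (s2, xx, BZ) ⊢ (s0, x, Z) ⊢ (s2, x, Z) ⊢ (s2, ε, BZ)
All input consumed; state s2 ∉ F and no further ε-move applies.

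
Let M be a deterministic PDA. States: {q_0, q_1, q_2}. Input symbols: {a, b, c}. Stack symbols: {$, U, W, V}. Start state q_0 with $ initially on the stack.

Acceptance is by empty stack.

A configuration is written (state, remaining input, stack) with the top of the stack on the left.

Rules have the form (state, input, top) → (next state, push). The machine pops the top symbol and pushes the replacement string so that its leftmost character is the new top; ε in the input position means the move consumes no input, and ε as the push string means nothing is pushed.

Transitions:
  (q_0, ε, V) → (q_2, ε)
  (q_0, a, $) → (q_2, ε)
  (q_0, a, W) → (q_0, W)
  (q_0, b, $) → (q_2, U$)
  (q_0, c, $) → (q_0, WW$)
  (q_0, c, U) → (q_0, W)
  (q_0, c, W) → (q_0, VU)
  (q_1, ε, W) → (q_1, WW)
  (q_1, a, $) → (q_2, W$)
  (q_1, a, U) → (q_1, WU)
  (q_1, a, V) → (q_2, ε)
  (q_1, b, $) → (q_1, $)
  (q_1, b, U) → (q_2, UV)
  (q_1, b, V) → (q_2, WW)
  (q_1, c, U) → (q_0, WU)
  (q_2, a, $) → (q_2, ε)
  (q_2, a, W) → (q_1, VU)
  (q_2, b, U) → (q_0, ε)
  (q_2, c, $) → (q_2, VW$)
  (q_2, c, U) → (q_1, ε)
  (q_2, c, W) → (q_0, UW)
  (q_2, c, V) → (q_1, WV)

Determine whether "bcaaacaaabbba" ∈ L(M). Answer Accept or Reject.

Accept

(q_0, bcaaacaaabbba, $)
  read b, top $: go to q_2, push U$ → (q_2, caaacaaabbba, U$)
  read c, top U: go to q_1, push ε → (q_1, aaacaaabbba, $)
  read a, top $: go to q_2, push W$ → (q_2, aacaaabbba, W$)
  read a, top W: go to q_1, push VU → (q_1, acaaabbba, VU$)
  read a, top V: go to q_2, push ε → (q_2, caaabbba, U$)
  read c, top U: go to q_1, push ε → (q_1, aaabbba, $)
  read a, top $: go to q_2, push W$ → (q_2, aabbba, W$)
  read a, top W: go to q_1, push VU → (q_1, abbba, VU$)
  read a, top V: go to q_2, push ε → (q_2, bbba, U$)
  read b, top U: go to q_0, push ε → (q_0, bba, $)
  read b, top $: go to q_2, push U$ → (q_2, ba, U$)
  read b, top U: go to q_0, push ε → (q_0, a, $)
  read a, top $: go to q_2, push ε → (q_2, ε, ε)
All input consumed and the stack is empty.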